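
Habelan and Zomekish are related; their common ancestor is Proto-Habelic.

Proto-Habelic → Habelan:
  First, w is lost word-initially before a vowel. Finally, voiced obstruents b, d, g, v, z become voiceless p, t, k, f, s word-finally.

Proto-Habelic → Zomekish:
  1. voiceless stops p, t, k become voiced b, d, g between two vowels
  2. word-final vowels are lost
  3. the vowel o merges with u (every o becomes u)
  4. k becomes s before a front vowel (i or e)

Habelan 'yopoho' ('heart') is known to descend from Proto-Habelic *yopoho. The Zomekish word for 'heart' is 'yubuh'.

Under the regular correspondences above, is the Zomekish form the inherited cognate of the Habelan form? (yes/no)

Derive the expected Zomekish reflex of *yopoho:
Zomekish: start from *yopoho.
  rule 1 (intervocalic voicing): yopoho → yoboho
  rule 2 (apocope): yoboho → yoboh
  rule 3 (vowel merger): yoboh → yubuh
  rule 4: no change — yubuh
  ⇒ Zomekish yubuh
Zomekish 'yubuh' matches the regular reflex exactly, so the pair is cognate.

yes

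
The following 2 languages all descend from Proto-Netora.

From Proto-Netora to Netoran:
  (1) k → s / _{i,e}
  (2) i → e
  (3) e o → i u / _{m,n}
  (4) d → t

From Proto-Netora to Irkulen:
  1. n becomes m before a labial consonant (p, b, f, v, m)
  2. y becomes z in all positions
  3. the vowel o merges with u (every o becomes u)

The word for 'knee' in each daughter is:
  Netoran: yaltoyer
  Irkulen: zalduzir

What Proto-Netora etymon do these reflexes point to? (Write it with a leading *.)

Position 6: Netoran has y, Irkulen has z. Netoran preserves y here (none of its changes turn any other segment into y), so the proto-segment is *y.
Position 4: Netoran has t, Irkulen has d. Irkulen preserves d here (none of its changes turn any other segment into d), so the proto-segment is *d.
This points to *yaldoyir. Verify forward in each daughter:
Netoran: *yaldoyir > yaldoyer > yaltoyer  (by vowel merger, unconditioned shift)
Irkulen: *yaldoyir
  yaldoyir (rule 1 does not apply)
  yaldoyir → zaldozir   [unconditioned shift]
  zaldozir → zalduzir   [vowel merger]
  giving Irkulen zalduzir.
Only *yaldoyir yields all of Netoran yaltoyer, Irkulen zalduzir.

*yaldoyir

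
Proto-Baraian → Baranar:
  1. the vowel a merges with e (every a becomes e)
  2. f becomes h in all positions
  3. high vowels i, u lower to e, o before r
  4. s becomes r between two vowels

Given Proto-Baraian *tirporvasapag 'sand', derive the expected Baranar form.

terporverepeg

Baranar: start from *tirporvasapag.
  rule 1 (vowel merger): tirporvasapag → tirporvesepeg
  rule 2: no change — tirporvesepeg
  rule 3 (pre-rhotic lowering): tirporvesepeg → terporvesepeg
  rule 4 (rhotacism): terporvesepeg → terporverepeg
  ⇒ Baranar terporverepeg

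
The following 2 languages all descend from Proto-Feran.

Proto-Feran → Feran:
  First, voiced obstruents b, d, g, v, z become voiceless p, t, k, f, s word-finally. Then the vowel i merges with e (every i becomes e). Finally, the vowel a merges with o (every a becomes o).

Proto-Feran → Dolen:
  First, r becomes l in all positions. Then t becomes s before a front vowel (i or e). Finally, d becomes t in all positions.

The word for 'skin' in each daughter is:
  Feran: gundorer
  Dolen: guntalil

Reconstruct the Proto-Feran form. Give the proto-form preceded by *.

*gundarir

Position 4: Feran has d, Dolen has t. Feran preserves d here (none of its changes turn any other segment into d), so the proto-segment is *d.
Position 7: Feran has e, Dolen has i. Dolen preserves i here (none of its changes turn any other segment into i), so the proto-segment is *i.
Verify the candidate proto-form against each daughter:
Feran: *gundarir > gundarer > gundorer  (by vowel merger, vowel merger)
Dolen: start from *gundarir.
  rule 1 (unconditioned shift): gundarir → gundalil
  rule 2: no change — gundalil
  rule 3 (unconditioned shift): gundalil → guntalil
  ⇒ Dolen guntalil
*gundarir is the unique common source.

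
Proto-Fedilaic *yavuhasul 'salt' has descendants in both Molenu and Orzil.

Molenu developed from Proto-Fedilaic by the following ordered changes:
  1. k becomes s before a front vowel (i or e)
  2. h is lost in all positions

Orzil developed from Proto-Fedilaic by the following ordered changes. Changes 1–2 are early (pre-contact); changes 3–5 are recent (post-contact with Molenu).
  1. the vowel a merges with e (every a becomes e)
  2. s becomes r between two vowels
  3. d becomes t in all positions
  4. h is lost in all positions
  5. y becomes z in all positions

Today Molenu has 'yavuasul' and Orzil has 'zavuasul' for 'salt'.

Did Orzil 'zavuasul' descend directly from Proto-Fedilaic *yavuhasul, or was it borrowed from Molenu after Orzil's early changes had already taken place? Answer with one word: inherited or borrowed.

If inherited, *yavuhasul would pass through all of Orzil's changes:
Orzil: *yavuhasul > yevuhesul > yevuherul > yevuerul > zevuerul  (by vowel merger, rhotacism, h-loss, unconditioned shift)
If borrowed from Molenu 'yavuasul' after the early changes, it would undergo only the recent ones:
  rule 3 (unconditioned shift): no change (yavuasul)
  rule 4 (h-loss): no change (yavuasul)
  rule 5 (unconditioned shift): yavuasul → zavuasul
  ⇒ as a loan: zavuasul
Orzil 'zavuasul' matches the loan outcome 'zavuasul', not the inherited 'zevuerul' — it skipped the early Orzil changes, so it was borrowed from Molenu.

borrowed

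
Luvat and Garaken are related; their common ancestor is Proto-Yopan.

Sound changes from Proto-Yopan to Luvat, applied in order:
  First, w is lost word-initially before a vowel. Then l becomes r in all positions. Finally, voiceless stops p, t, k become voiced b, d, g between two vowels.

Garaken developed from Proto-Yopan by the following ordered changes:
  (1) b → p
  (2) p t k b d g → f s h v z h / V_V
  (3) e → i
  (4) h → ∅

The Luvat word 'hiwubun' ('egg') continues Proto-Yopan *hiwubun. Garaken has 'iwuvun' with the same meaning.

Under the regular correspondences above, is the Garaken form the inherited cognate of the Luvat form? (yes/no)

no

Derive the expected Garaken reflex of *hiwubun:
Garaken: *hiwubun > hiwupun > hiwufun > iwufun  (by unconditioned shift, intervocalic lenition, h-loss)
The regular Garaken reflex would be 'iwufun', but the attested form is 'iwuvun'. The correspondence is irregular, so they are not cognates (the Garaken form has a different source).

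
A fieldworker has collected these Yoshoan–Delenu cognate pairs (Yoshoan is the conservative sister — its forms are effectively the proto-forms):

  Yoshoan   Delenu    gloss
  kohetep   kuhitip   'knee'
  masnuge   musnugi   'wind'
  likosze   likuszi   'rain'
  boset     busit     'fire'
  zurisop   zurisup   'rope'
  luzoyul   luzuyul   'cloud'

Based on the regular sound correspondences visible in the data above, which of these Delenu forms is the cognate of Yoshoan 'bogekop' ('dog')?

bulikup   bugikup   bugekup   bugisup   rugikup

kohetep ~ kuhitip, likosze ~ likuszi — Yoshoan o corresponds to Delenu u after a consonant, before a consonant other than r, m, n, p, b, f, v.
kohetep ~ kuhitip, boset ~ busit — Yoshoan e corresponds to Delenu i after a consonant, before a consonant other than r, m, n, p, b, f, v.
zurisop ~ zurisup — Yoshoan o corresponds to Delenu u after a consonant, before a labial obstruent.
Applying these to Yoshoan 'bogekop':
  bogekop → bugekop   (o→u after a consonant, before a consonant other than r, m, n, p, b, f, v)
  bugekop → bugikop   (e→i after a consonant, before a consonant other than r, m, n, p, b, f, v)
  bugikop → bugikup   (o→u after a consonant, before a labial obstruent)
So the Delenu cognate is 'bugikup'.

bugikup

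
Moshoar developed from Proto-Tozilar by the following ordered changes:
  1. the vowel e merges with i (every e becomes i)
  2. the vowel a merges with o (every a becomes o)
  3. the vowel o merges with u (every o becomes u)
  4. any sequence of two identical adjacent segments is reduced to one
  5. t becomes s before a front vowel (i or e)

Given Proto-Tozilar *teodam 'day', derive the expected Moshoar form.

siudum

Moshoar: start from *teodam.
  rule 1 (vowel merger): teodam → tiodam
  rule 2 (vowel merger): tiodam → tiodom
  rule 3 (vowel merger): tiodom → tiudum
  rule 4: no change — tiudum
  rule 5 (palatalisation): tiudum → siudum
  ⇒ Moshoar siudum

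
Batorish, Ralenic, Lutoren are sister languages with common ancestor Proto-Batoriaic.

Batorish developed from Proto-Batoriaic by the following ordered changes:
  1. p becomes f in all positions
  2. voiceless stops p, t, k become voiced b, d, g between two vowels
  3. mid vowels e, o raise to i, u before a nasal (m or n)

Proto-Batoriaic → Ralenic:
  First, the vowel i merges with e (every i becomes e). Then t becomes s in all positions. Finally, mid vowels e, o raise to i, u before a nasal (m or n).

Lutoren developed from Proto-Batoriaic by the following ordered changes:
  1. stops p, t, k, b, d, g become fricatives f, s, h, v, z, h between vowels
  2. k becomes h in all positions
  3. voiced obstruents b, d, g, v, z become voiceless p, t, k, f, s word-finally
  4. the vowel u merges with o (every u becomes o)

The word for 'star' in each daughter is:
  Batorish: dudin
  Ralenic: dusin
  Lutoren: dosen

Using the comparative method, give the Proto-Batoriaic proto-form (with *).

*duten

Position 4: Batorish has i, Ralenic has i, Lutoren has e. Lutoren preserves e here (none of its changes turn any other segment into e), so the proto-segment is *e.
Position 2: Batorish has u, Ralenic has u, Lutoren has o. Taking the neighbouring segments as reconstructed: Batorish u can only go back to *u; Ralenic u can only go back to *u; Lutoren o could go back to *o or *u — the one source consistent with every daughter is *u.
Position 3: Batorish has d, Ralenic has s, Lutoren has s. Taking the neighbouring segments as reconstructed: Batorish d could go back to *t or *d; Ralenic s could go back to *t or *s; Lutoren s could go back to *t or *s — the one source consistent with every daughter is *t.
This points to *duten. Verify forward in each daughter:
Batorish: *duten > duden > dudin  (by intervocalic voicing, pre-nasal raising)
Ralenic: *duten
  duten (rule 1 does not apply)
  duten → dusen   [unconditioned shift]
  dusen → dusin   [pre-nasal raising]
  giving Ralenic dusin.
Lutoren: *duten
  duten → dusen   [intervocalic lenition]
  dusen (rule 2 does not apply)
  dusen (rule 3 does not apply)
  dusen → dosen   [vowel merger]
  giving Lutoren dosen.
No other proto-form is consistent with every reflex, so the reconstruction is *duten.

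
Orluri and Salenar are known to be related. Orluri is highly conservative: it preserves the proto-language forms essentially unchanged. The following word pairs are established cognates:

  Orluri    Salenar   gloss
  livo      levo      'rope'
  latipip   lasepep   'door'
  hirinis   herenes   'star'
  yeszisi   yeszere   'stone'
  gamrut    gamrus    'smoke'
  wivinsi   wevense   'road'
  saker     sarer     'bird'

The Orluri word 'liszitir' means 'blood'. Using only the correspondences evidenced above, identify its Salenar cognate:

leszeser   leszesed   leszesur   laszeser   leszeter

leszeser

hirinis ~ herenes, yeszisi ~ yeszere — Orluri i corresponds to Salenar e after a consonant, before a consonant other than r, m, n, p, b, f, v.
latipip ~ lasepep — Orluri t corresponds to Salenar s between vowels (before a front vowel).
hirinis ~ herenes — Orluri i corresponds to Salenar e after a consonant, before r.
Applying these to Orluri 'liszitir':
  liszitir → leszitir   (i→e after a consonant, before a consonant other than r, m, n, p, b, f, v)
  leszitir → leszetir   (i→e after a consonant, before a consonant other than r, m, n, p, b, f, v)
  leszetir → leszesir   (t→s between vowels (before a front vowel))
  leszesir → leszeser   (i→e after a consonant, before r)
So the Salenar cognate is 'leszeser'.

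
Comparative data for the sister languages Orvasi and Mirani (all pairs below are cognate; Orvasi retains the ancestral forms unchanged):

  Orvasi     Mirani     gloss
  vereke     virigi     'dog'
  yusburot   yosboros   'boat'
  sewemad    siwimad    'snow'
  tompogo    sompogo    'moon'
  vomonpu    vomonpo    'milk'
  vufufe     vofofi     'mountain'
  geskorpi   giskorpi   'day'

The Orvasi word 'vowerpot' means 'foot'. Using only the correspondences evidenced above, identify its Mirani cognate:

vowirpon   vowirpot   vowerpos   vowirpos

vereke ~ virigi — Orvasi e corresponds to Mirani i after a consonant, before r.
yusburot ~ yosboros — Orvasi t corresponds to Mirani s word-finally.
Applying these to Orvasi 'vowerpot':
  vowerpot → vowirpot   (e→i after a consonant, before r)
  vowirpot → vowirpos   (t→s word-finally)
So the Mirani cognate is 'vowirpos'.

vowirpos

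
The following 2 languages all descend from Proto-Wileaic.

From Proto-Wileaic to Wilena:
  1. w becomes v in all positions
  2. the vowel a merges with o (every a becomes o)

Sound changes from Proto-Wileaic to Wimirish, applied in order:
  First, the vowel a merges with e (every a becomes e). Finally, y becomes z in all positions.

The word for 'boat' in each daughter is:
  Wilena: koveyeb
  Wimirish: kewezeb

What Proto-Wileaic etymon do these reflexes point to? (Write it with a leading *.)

Position 3: Wilena has v, Wimirish has w. Wimirish preserves w here (none of its changes turn any other segment into w), so the proto-segment is *w.
Position 5: Wilena has y, Wimirish has z. Wilena preserves y here (none of its changes turn any other segment into y), so the proto-segment is *y.
Verify the candidate proto-form against each daughter:
Wilena: start from *kaweyeb.
  rule 1 (unconditioned shift): kaweyeb → kaveyeb
  rule 2 (vowel merger): kaveyeb → koveyeb
  ⇒ Wilena koveyeb
Wimirish: *kaweyeb > keweyeb > kewezeb  (by vowel merger, unconditioned shift)
Only *kaweyeb yields all of Wilena koveyeb, Wimirish kewezeb.

*kaweyeb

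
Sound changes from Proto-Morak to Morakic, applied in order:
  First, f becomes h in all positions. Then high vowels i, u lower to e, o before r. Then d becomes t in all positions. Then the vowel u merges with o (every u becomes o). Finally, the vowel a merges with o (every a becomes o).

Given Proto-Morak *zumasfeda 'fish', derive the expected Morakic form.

Morakic: *zumasfeda > zumasheda > zumasheta > zomasheta > zomosheto  (by unconditioned shift, unconditioned shift, vowel merger, vowel merger)

zomosheto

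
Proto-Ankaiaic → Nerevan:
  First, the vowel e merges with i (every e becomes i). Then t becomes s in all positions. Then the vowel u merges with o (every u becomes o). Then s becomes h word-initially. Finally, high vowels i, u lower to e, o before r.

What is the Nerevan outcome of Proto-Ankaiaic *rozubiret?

rozoberis

Nerevan: start from *rozubiret.
  rule 1 (vowel merger): rozubiret → rozubirit
  rule 2 (unconditioned shift): rozubirit → rozubiris
  rule 3 (vowel merger): rozubiris → rozobiris
  rule 4: no change — rozobiris
  rule 5 (pre-rhotic lowering): rozobiris → rozoberis
  ⇒ Nerevan rozoberis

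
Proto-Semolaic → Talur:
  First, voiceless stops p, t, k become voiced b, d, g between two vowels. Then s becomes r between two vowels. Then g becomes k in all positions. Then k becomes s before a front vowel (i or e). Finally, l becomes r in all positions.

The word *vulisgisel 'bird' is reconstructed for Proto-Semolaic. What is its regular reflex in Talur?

Talur: start from *vulisgisel.
  rule 1: no change — vulisgisel
  rule 2 (rhotacism): vulisgisel → vulisgirel
  rule 3 (unconditioned shift): vulisgirel → vuliskirel
  rule 4 (palatalisation): vuliskirel → vulissirel
  rule 5 (unconditioned shift): vulissirel → vurissirer
  ⇒ Talur vurissirer

vurissirer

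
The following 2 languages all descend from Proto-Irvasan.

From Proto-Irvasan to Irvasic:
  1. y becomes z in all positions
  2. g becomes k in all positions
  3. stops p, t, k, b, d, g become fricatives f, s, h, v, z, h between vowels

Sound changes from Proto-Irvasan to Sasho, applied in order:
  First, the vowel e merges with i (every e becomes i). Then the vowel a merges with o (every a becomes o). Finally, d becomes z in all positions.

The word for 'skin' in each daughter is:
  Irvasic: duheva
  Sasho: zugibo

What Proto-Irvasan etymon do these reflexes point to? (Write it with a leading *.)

Position 3: Irvasic has h, Sasho has g. Sasho preserves g here (none of its changes turn any other segment into g), so the proto-segment is *g.
Position 4: Irvasic has e, Sasho has i. Irvasic preserves e here (none of its changes turn any other segment into e), so the proto-segment is *e.
Verify the candidate proto-form against each daughter:
Irvasic: start from *dugeba.
  rule 1: no change — dugeba
  rule 2 (unconditioned shift): dugeba → dukeba
  rule 3 (intervocalic lenition): dukeba → duheva
  ⇒ Irvasic duheva
Sasho: *dugeba
  dugeba → dugiba   [vowel merger]
  dugiba → dugibo   [vowel merger]
  dugibo → zugibo   [unconditioned shift]
  giving Sasho zugibo.
No other proto-form is consistent with every reflex, so the reconstruction is *dugeba.

*dugeba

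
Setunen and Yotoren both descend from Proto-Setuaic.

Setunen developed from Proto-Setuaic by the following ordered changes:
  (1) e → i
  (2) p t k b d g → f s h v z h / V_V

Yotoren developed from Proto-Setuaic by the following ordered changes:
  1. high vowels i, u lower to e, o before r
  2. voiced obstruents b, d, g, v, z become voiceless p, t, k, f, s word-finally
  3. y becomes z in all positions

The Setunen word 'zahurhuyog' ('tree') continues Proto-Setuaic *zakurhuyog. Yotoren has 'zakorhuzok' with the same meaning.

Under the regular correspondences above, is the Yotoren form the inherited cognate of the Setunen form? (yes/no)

yes

Derive the expected Yotoren reflex of *zakurhuyog:
Yotoren: *zakurhuyog > zakorhuyog > zakorhuyok > zakorhuzok  (by pre-rhotic lowering, final devoicing, unconditioned shift)
Yotoren 'zakorhuzok' matches the regular reflex exactly, so the pair is cognate.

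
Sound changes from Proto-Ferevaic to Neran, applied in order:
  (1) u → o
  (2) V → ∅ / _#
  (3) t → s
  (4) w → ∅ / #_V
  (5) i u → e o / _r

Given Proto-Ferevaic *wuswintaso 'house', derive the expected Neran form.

Neran: *wuswintaso
  wuswintaso → woswintaso   [vowel merger]
  woswintaso → woswintas   [apocope]
  woswintas → woswinsas   [unconditioned shift]
  woswinsas → oswinsas   [glide loss]
  oswinsas (rule 5 does not apply)
  giving Neran oswinsas.

oswinsas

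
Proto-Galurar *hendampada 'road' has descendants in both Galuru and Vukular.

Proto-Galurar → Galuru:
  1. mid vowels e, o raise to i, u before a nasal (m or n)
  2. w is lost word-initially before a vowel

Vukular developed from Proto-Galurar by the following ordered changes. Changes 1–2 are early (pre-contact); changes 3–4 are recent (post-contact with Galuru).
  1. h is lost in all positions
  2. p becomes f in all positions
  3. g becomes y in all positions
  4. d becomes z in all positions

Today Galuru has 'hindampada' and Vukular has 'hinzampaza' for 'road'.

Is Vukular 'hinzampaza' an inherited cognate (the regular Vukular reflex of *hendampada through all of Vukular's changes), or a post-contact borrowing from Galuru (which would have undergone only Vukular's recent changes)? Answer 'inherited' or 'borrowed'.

If inherited, *hendampada would pass through all of Vukular's changes:
Vukular: start from *hendampada.
  rule 1 (h-loss): hendampada → endampada
  rule 2 (unconditioned shift): endampada → endamfada
  rule 3: no change — endamfada
  rule 4 (unconditioned shift): endamfada → enzamfaza
  ⇒ Vukular enzamfaza
If borrowed from Galuru 'hindampada' after the early changes, it would undergo only the recent ones:
  rule 3 (unconditioned shift): no change (hindampada)
  rule 4 (unconditioned shift): hindampada → hinzampaza
  ⇒ as a loan: hinzampaza
Vukular 'hinzampaza' matches the loan outcome 'hinzampaza', not the inherited 'enzamfaza' — it skipped the early Vukular changes, so it was borrowed from Galuru.

borrowed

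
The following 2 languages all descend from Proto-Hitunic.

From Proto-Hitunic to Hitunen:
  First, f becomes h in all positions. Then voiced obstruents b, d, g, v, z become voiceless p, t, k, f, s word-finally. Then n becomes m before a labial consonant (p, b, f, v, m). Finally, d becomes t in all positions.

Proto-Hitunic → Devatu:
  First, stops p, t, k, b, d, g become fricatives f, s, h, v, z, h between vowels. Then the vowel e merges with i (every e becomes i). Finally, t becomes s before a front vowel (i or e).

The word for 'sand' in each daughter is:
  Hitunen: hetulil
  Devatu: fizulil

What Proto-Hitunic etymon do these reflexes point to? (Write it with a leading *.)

Position 3: Hitunen has t, Devatu has z. Taking the neighbouring segments as reconstructed: Hitunen t could go back to *t or *d; Devatu z could go back to *d or *z — the one source consistent with every daughter is *d.
Position 1: Hitunen has h, Devatu has f. Taking the neighbouring segments as reconstructed: Hitunen h could go back to *f or *h; Devatu f can only go back to *f — the one source consistent with every daughter is *f.
Position 2: Hitunen has e, Devatu has i. Hitunen preserves e here (none of its changes turn any other segment into e), so the proto-segment is *e.
Verify the candidate proto-form against each daughter:
Hitunen: *fedulil > hedulil > hetulil  (by unconditioned shift, unconditioned shift)
Devatu: *fedulil > fezulil > fizulil  (by intervocalic lenition, vowel merger)
No other proto-form is consistent with every reflex, so the reconstruction is *fedulil.

*fedulil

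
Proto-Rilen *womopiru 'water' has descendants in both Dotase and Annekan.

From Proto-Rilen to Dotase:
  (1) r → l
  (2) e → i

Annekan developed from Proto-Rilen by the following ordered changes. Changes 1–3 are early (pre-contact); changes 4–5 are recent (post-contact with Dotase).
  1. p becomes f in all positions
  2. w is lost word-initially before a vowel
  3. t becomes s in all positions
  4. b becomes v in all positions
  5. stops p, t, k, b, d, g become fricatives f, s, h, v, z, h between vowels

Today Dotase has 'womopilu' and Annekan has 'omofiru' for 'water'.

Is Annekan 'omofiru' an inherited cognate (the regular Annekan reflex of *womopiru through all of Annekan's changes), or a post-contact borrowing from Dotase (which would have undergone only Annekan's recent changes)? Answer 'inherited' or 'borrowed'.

If inherited, *womopiru would pass through all of Annekan's changes:
Annekan: *womopiru
  womopiru → womofiru   [unconditioned shift]
  womofiru → omofiru   [glide loss]
  omofiru (rule 3 does not apply)
  omofiru (rule 4 does not apply)
  omofiru (rule 5 does not apply)
  giving Annekan omofiru.
If borrowed from Dotase 'womopilu' after the early changes, it would undergo only the recent ones:
  rule 4 (unconditioned shift): no change (womopilu)
  rule 5 (intervocalic lenition): womopilu → womofilu
  ⇒ as a loan: womofilu
Annekan 'omofiru' matches the inherited outcome exactly, so it is an inherited cognate, not a loan.

inherited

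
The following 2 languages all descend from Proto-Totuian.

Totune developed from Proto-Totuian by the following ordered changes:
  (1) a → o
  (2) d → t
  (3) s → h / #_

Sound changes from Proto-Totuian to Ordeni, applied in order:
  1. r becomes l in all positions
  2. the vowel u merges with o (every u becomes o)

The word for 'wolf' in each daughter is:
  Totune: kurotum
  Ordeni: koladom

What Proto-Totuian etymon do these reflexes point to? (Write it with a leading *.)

Position 5: Totune has t, Ordeni has d. Ordeni preserves d here (none of its changes turn any other segment into d), so the proto-segment is *d.
Position 6: Totune has u, Ordeni has o. Totune preserves u here (none of its changes turn any other segment into u), so the proto-segment is *u.
This points to *kuradum. Verify forward in each daughter:
Totune: *kuradum
  kuradum → kurodum   [vowel merger]
  kurodum → kurotum   [unconditioned shift]
  kurotum (rule 3 does not apply)
  giving Totune kurotum.
Ordeni: start from *kuradum.
  rule 1 (unconditioned shift): kuradum → kuladum
  rule 2 (vowel merger): kuladum → koladom
  ⇒ Ordeni koladom
Only *kuradum yields all of Totune kurotum, Ordeni koladom.

*kuradum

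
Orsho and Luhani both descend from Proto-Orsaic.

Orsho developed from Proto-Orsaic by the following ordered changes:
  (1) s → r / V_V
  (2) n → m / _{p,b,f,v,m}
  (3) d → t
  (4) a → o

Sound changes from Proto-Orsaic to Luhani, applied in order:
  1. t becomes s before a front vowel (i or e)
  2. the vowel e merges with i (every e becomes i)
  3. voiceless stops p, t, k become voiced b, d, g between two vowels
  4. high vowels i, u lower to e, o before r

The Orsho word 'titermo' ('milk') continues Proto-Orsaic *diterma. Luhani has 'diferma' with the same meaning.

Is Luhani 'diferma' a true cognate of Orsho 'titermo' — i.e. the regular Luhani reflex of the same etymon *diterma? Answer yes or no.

no

Derive the expected Luhani reflex of *diterma:
Luhani: *diterma > diserma > disirma > diserma  (by palatalisation, vowel merger, pre-rhotic lowering)
The regular Luhani reflex would be 'diserma', but the attested form is 'diferma'. The correspondence is irregular, so they are not cognates (the Luhani form has a different source).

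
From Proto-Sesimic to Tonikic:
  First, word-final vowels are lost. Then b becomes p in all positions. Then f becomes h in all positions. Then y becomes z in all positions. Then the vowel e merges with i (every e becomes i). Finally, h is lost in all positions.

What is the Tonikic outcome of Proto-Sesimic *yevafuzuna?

Tonikic: *yevafuzuna > yevafuzun > yevahuzun > zevahuzun > zivahuzun > zivauzun  (by apocope, unconditioned shift, unconditioned shift, vowel merger, h-loss)

zivauzun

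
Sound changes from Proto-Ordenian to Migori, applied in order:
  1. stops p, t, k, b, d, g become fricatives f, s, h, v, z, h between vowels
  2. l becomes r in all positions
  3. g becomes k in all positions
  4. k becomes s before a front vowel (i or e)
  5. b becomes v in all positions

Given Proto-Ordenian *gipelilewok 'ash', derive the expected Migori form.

siferirewok

Migori: start from *gipelilewok.
  rule 1 (intervocalic lenition): gipelilewok → gifelilewok
  rule 2 (unconditioned shift): gifelilewok → giferirewok
  rule 3 (unconditioned shift): giferirewok → kiferirewok
  rule 4 (palatalisation): kiferirewok → siferirewok
  rule 5: no change — siferirewok
  ⇒ Migori siferirewok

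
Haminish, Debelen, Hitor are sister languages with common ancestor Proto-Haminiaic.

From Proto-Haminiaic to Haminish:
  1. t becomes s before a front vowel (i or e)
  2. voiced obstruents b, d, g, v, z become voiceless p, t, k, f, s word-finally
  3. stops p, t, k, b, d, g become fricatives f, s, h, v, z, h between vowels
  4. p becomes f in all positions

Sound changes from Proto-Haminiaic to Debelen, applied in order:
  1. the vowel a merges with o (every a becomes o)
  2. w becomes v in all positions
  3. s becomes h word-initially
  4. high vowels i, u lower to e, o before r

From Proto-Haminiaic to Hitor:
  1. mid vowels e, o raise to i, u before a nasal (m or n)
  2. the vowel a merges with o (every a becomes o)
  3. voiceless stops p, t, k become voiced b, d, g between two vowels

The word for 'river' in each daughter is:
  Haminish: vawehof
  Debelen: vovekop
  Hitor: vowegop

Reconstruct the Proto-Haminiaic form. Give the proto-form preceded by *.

*vawekop

Position 5: Haminish has h, Debelen has k, Hitor has g. Debelen preserves k here (none of its changes turn any other segment into k), so the proto-segment is *k.
Position 3: Haminish has w, Debelen has v, Hitor has w. Haminish preserves w here (none of its changes turn any other segment into w), so the proto-segment is *w.
This points to *vawekop. Verify forward in each daughter:
Haminish: *vawekop
  vawekop (rule 1 does not apply)
  vawekop (rule 2 does not apply)
  vawekop → vawehop   [intervocalic lenition]
  vawehop → vawehof   [unconditioned shift]
  giving Haminish vawehof.
Debelen: *vawekop
  vawekop → vowekop   [vowel merger]
  vowekop → vovekop   [unconditioned shift]
  vovekop (rule 3 does not apply)
  vovekop (rule 4 does not apply)
  giving Debelen vovekop.
Hitor: start from *vawekop.
  rule 1: no change — vawekop
  rule 2 (vowel merger): vawekop → vowekop
  rule 3 (intervocalic voicing): vowekop → vowegop
  ⇒ Hitor vowegop
Only *vawekop yields all of Haminish vawehof, Debelen vovekop, Hitor vowegop.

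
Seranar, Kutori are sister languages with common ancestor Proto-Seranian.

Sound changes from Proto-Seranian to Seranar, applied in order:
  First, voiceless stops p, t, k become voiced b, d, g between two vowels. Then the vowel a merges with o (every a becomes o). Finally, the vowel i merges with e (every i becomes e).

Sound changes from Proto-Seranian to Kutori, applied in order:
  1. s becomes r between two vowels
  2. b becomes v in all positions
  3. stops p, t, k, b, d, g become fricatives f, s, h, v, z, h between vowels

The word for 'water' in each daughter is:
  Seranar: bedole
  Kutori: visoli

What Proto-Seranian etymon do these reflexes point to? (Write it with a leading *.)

*bitoli

Position 1: Seranar has b, Kutori has v. Taking the neighbouring segments as reconstructed: Seranar b can only go back to *b; Kutori v could go back to *b or *v — the one source consistent with every daughter is *b.
Position 6: Seranar has e, Kutori has i. Kutori preserves i here (none of its changes turn any other segment into i), so the proto-segment is *i.
Verify the candidate proto-form against each daughter:
Seranar: *bitoli > bidoli > bedole  (by intervocalic voicing, vowel merger)
Kutori: start from *bitoli.
  rule 1: no change — bitoli
  rule 2 (unconditioned shift): bitoli → vitoli
  rule 3 (intervocalic lenition): vitoli → visoli
  ⇒ Kutori visoli
No other proto-form is consistent with every reflex, so the reconstruction is *bitoli.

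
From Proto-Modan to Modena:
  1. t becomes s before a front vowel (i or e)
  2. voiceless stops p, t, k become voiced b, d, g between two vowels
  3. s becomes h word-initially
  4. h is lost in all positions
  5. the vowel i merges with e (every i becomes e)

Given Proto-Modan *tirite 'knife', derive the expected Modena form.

Modena: start from *tirite.
  rule 1 (palatalisation): tirite → sirise
  rule 2: no change — sirise
  rule 3 (debuccalisation): sirise → hirise
  rule 4 (h-loss): hirise → irise
  rule 5 (vowel merger): irise → erese
  ⇒ Modena erese

erese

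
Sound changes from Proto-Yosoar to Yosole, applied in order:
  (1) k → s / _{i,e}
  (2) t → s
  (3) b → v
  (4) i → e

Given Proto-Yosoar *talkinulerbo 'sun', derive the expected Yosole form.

salsenulervo

Yosole: start from *talkinulerbo.
  rule 1 (palatalisation): talkinulerbo → talsinulerbo
  rule 2 (unconditioned shift): talsinulerbo → salsinulerbo
  rule 3 (unconditioned shift): salsinulerbo → salsinulervo
  rule 4 (vowel merger): salsinulervo → salsenulervo
  ⇒ Yosole salsenulervo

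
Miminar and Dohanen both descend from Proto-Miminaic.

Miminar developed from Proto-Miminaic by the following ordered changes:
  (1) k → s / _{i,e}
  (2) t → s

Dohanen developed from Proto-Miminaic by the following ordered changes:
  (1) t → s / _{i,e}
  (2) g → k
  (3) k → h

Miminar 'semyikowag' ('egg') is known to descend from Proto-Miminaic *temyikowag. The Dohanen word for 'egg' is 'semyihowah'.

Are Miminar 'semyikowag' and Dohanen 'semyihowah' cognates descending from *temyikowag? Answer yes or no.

yes

Derive the expected Dohanen reflex of *temyikowag:
Dohanen: *temyikowag
  temyikowag → semyikowag   [palatalisation]
  semyikowag → semyikowak   [unconditioned shift]
  semyikowak → semyihowah   [unconditioned shift]
  giving Dohanen semyihowah.
Dohanen 'semyihowah' matches the regular reflex exactly, so the pair is cognate.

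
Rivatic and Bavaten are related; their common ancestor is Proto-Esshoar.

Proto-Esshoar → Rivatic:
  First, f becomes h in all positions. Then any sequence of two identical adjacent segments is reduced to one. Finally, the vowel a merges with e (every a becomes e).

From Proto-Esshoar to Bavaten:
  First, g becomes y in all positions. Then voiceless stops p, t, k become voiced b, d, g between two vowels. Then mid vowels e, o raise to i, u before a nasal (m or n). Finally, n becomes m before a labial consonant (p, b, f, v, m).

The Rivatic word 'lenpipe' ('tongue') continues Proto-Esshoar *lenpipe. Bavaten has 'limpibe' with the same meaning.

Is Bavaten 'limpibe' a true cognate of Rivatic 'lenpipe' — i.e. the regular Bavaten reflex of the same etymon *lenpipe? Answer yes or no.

Derive the expected Bavaten reflex of *lenpipe:
Bavaten: start from *lenpipe.
  rule 1: no change — lenpipe
  rule 2 (intervocalic voicing): lenpipe → lenpibe
  rule 3 (pre-nasal raising): lenpibe → linpibe
  rule 4 (nasal place assimilation): linpibe → limpibe
  ⇒ Bavaten limpibe
Bavaten 'limpibe' matches the regular reflex exactly, so the pair is cognate.

yes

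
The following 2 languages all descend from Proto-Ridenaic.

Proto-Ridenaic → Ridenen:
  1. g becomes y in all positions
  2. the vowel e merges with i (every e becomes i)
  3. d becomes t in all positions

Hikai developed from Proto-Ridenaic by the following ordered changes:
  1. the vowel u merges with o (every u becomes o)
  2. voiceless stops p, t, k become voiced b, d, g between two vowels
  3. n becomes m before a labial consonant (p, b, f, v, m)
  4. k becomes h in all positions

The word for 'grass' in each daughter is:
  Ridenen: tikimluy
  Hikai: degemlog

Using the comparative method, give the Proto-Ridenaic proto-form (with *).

Position 3: Ridenen has k, Hikai has g. Ridenen preserves k here (none of its changes turn any other segment into k), so the proto-segment is *k.
Position 2: Ridenen has i, Hikai has e. Hikai preserves e here (none of its changes turn any other segment into e), so the proto-segment is *e.
Position 7: Ridenen has u, Hikai has o. Ridenen preserves u here (none of its changes turn any other segment into u), so the proto-segment is *u.
This points to *dekemlug. Verify forward in each daughter:
Ridenen: *dekemlug > dekemluy > dikimluy > tikimluy  (by unconditioned shift, vowel merger, unconditioned shift)
Hikai: start from *dekemlug.
  rule 1 (vowel merger): dekemlug → dekemlog
  rule 2 (intervocalic voicing): dekemlog → degemlog
  rule 3: no change — degemlog
  rule 4: no change — degemlog
  ⇒ Hikai degemlog
No other proto-form is consistent with every reflex, so the reconstruction is *dekemlug.

*dekemlug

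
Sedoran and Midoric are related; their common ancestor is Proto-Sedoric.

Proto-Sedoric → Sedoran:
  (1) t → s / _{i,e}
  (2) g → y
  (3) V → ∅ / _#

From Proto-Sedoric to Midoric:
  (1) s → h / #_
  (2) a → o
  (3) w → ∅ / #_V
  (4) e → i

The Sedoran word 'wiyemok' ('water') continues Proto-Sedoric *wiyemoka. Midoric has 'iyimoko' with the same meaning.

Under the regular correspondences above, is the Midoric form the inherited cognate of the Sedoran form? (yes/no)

yes

Derive the expected Midoric reflex of *wiyemoka:
Midoric: start from *wiyemoka.
  rule 1: no change — wiyemoka
  rule 2 (vowel merger): wiyemoka → wiyemoko
  rule 3 (glide loss): wiyemoko → iyemoko
  rule 4 (vowel merger): iyemoko → iyimoko
  ⇒ Midoric iyimoko
Midoric 'iyimoko' matches the regular reflex exactly, so the pair is cognate.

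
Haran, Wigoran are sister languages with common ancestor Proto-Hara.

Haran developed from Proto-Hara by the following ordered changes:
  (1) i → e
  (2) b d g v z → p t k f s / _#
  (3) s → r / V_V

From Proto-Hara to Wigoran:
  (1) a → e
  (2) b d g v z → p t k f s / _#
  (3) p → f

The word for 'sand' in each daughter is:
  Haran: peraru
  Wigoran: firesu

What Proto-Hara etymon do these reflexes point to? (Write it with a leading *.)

Position 2: Haran has e, Wigoran has i. Wigoran preserves i here (none of its changes turn any other segment into i), so the proto-segment is *i.
Position 1: Haran has p, Wigoran has f. Taking the neighbouring segments as reconstructed: Haran p can only go back to *p; Wigoran f could go back to *p or *f — the one source consistent with every daughter is *p.
Position 4: Haran has a, Wigoran has e. Haran preserves a here (none of its changes turn any other segment into a), so the proto-segment is *a.
Verify the candidate proto-form against each daughter:
Haran: start from *pirasu.
  rule 1 (vowel merger): pirasu → perasu
  rule 2: no change — perasu
  rule 3 (rhotacism): perasu → peraru
  ⇒ Haran peraru
Wigoran: *pirasu
  pirasu → piresu   [vowel merger]
  piresu (rule 2 does not apply)
  piresu → firesu   [unconditioned shift]
  giving Wigoran firesu.
Only *pirasu yields all of Haran peraru, Wigoran firesu.

*pirasu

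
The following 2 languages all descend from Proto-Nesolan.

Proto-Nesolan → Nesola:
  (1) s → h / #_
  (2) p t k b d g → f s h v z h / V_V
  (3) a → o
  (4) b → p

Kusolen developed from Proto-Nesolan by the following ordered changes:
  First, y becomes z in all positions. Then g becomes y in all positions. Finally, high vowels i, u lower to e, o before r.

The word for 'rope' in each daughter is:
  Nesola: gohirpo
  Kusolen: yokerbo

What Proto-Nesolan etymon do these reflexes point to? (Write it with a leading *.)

*gokirbo

Position 6: Nesola has p, Kusolen has b. Kusolen preserves b here (none of its changes turn any other segment into b), so the proto-segment is *b.
Position 3: Nesola has h, Kusolen has k. Kusolen preserves k here (none of its changes turn any other segment into k), so the proto-segment is *k.
Position 4: Nesola has i, Kusolen has e. Nesola preserves i here (none of its changes turn any other segment into i), so the proto-segment is *i.
Continuing position by position gives *gokirbo; check it forward:
Nesola: *gokirbo > gohirbo > gohirpo  (by intervocalic lenition, unconditioned shift)
Kusolen: *gokirbo
  gokirbo (rule 1 does not apply)
  gokirbo → yokirbo   [unconditioned shift]
  yokirbo → yokerbo   [pre-rhotic lowering]
  giving Kusolen yokerbo.
No other proto-form is consistent with every reflex, so the reconstruction is *gokirbo.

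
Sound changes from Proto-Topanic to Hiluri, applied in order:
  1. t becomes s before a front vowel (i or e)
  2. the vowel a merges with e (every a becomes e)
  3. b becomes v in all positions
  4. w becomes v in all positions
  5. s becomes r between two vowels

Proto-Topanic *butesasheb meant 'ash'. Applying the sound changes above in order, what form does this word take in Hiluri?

vurereshev

Hiluri: *butesasheb > busesasheb > busesesheb > vuseseshev > vurereshev  (by palatalisation, vowel merger, unconditioned shift, rhotacism)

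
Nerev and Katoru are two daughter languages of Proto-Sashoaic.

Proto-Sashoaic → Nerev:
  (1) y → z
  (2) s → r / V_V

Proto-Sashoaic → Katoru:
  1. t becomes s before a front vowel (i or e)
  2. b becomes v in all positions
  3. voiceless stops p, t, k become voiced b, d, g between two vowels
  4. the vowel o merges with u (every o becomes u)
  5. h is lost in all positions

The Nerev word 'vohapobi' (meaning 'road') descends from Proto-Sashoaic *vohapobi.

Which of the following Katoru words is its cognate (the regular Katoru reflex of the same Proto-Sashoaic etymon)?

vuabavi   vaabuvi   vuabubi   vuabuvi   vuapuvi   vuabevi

vuabuvi

Katoru: *vohapobi
  vohapobi (rule 1 does not apply)
  vohapobi → vohapovi   [unconditioned shift]
  vohapovi → vohabovi   [intervocalic voicing]
  vohabovi → vuhabuvi   [vowel merger]
  vuhabuvi → vuabuvi   [h-loss]
  giving Katoru vuabuvi.
The other candidates each miss or misapply at least one Katoru change.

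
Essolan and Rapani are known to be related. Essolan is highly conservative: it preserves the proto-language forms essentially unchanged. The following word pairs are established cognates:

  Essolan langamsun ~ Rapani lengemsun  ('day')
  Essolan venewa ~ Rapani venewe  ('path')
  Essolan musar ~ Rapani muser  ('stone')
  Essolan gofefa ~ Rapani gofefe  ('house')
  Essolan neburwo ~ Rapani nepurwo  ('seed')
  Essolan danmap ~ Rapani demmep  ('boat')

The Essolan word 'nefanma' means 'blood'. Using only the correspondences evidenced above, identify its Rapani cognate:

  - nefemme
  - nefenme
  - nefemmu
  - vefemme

nefemme

langamsun ~ lengemsun, danmap ~ demmep — Essolan a corresponds to Rapani e after a consonant, before a nasal.
danmap ~ demmep — Essolan n corresponds to Rapani m after a vowel, before a nasal.
venewa ~ venewe, gofefa ~ gofefe — Essolan a corresponds to Rapani e word-finally.
Applying these to Essolan 'nefanma':
  nefanma → nefenma   (a→e after a consonant, before a nasal)
  nefenma → nefemma   (n→m after a vowel, before a nasal)
  nefemma → nefemme   (a→e word-finally)
So the Rapani cognate is 'nefemme'.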